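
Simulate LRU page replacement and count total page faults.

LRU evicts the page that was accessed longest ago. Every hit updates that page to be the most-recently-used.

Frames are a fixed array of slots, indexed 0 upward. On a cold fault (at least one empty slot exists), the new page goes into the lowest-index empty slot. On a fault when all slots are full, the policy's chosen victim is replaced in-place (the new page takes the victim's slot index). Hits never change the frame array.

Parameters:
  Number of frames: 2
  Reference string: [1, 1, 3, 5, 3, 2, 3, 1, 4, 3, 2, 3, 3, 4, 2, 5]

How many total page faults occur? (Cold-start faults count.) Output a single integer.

Answer: 11

Derivation:
Step 0: ref 1 → FAULT, frames=[1,-]
Step 1: ref 1 → HIT, frames=[1,-]
Step 2: ref 3 → FAULT, frames=[1,3]
Step 3: ref 5 → FAULT (evict 1), frames=[5,3]
Step 4: ref 3 → HIT, frames=[5,3]
Step 5: ref 2 → FAULT (evict 5), frames=[2,3]
Step 6: ref 3 → HIT, frames=[2,3]
Step 7: ref 1 → FAULT (evict 2), frames=[1,3]
Step 8: ref 4 → FAULT (evict 3), frames=[1,4]
Step 9: ref 3 → FAULT (evict 1), frames=[3,4]
Step 10: ref 2 → FAULT (evict 4), frames=[3,2]
Step 11: ref 3 → HIT, frames=[3,2]
Step 12: ref 3 → HIT, frames=[3,2]
Step 13: ref 4 → FAULT (evict 2), frames=[3,4]
Step 14: ref 2 → FAULT (evict 3), frames=[2,4]
Step 15: ref 5 → FAULT (evict 4), frames=[2,5]
Total faults: 11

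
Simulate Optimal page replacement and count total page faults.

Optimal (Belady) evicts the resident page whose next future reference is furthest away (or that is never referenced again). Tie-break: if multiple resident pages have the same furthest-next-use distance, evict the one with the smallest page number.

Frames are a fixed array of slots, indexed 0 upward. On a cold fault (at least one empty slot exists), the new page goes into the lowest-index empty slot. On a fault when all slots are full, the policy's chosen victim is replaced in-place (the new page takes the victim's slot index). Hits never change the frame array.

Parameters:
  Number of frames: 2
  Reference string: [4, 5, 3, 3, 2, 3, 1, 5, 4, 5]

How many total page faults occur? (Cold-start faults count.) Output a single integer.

Answer: 7

Derivation:
Step 0: ref 4 → FAULT, frames=[4,-]
Step 1: ref 5 → FAULT, frames=[4,5]
Step 2: ref 3 → FAULT (evict 4), frames=[3,5]
Step 3: ref 3 → HIT, frames=[3,5]
Step 4: ref 2 → FAULT (evict 5), frames=[3,2]
Step 5: ref 3 → HIT, frames=[3,2]
Step 6: ref 1 → FAULT (evict 2), frames=[3,1]
Step 7: ref 5 → FAULT (evict 1), frames=[3,5]
Step 8: ref 4 → FAULT (evict 3), frames=[4,5]
Step 9: ref 5 → HIT, frames=[4,5]
Total faults: 7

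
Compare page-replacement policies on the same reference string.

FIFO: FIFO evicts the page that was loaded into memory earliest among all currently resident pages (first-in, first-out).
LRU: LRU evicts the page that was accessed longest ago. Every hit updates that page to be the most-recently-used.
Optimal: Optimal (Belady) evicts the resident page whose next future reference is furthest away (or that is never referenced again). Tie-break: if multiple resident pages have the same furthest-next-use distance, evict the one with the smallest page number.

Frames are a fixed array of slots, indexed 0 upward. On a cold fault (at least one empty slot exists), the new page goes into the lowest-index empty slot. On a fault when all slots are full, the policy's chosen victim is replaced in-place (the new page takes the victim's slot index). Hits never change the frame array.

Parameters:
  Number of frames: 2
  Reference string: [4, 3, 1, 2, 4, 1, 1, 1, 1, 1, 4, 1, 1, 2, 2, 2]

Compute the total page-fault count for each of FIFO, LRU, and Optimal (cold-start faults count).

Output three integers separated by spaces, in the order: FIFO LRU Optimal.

Answer: 7 7 6

Derivation:
--- FIFO ---
  step 0: ref 4 -> FAULT, frames=[4,-] (faults so far: 1)
  step 1: ref 3 -> FAULT, frames=[4,3] (faults so far: 2)
  step 2: ref 1 -> FAULT, evict 4, frames=[1,3] (faults so far: 3)
  step 3: ref 2 -> FAULT, evict 3, frames=[1,2] (faults so far: 4)
  step 4: ref 4 -> FAULT, evict 1, frames=[4,2] (faults so far: 5)
  step 5: ref 1 -> FAULT, evict 2, frames=[4,1] (faults so far: 6)
  step 6: ref 1 -> HIT, frames=[4,1] (faults so far: 6)
  step 7: ref 1 -> HIT, frames=[4,1] (faults so far: 6)
  step 8: ref 1 -> HIT, frames=[4,1] (faults so far: 6)
  step 9: ref 1 -> HIT, frames=[4,1] (faults so far: 6)
  step 10: ref 4 -> HIT, frames=[4,1] (faults so far: 6)
  step 11: ref 1 -> HIT, frames=[4,1] (faults so far: 6)
  step 12: ref 1 -> HIT, frames=[4,1] (faults so far: 6)
  step 13: ref 2 -> FAULT, evict 4, frames=[2,1] (faults so far: 7)
  step 14: ref 2 -> HIT, frames=[2,1] (faults so far: 7)
  step 15: ref 2 -> HIT, frames=[2,1] (faults so far: 7)
  FIFO total faults: 7
--- LRU ---
  step 0: ref 4 -> FAULT, frames=[4,-] (faults so far: 1)
  step 1: ref 3 -> FAULT, frames=[4,3] (faults so far: 2)
  step 2: ref 1 -> FAULT, evict 4, frames=[1,3] (faults so far: 3)
  step 3: ref 2 -> FAULT, evict 3, frames=[1,2] (faults so far: 4)
  step 4: ref 4 -> FAULT, evict 1, frames=[4,2] (faults so far: 5)
  step 5: ref 1 -> FAULT, evict 2, frames=[4,1] (faults so far: 6)
  step 6: ref 1 -> HIT, frames=[4,1] (faults so far: 6)
  step 7: ref 1 -> HIT, frames=[4,1] (faults so far: 6)
  step 8: ref 1 -> HIT, frames=[4,1] (faults so far: 6)
  step 9: ref 1 -> HIT, frames=[4,1] (faults so far: 6)
  step 10: ref 4 -> HIT, frames=[4,1] (faults so far: 6)
  step 11: ref 1 -> HIT, frames=[4,1] (faults so far: 6)
  step 12: ref 1 -> HIT, frames=[4,1] (faults so far: 6)
  step 13: ref 2 -> FAULT, evict 4, frames=[2,1] (faults so far: 7)
  step 14: ref 2 -> HIT, frames=[2,1] (faults so far: 7)
  step 15: ref 2 -> HIT, frames=[2,1] (faults so far: 7)
  LRU total faults: 7
--- Optimal ---
  step 0: ref 4 -> FAULT, frames=[4,-] (faults so far: 1)
  step 1: ref 3 -> FAULT, frames=[4,3] (faults so far: 2)
  step 2: ref 1 -> FAULT, evict 3, frames=[4,1] (faults so far: 3)
  step 3: ref 2 -> FAULT, evict 1, frames=[4,2] (faults so far: 4)
  step 4: ref 4 -> HIT, frames=[4,2] (faults so far: 4)
  step 5: ref 1 -> FAULT, evict 2, frames=[4,1] (faults so far: 5)
  step 6: ref 1 -> HIT, frames=[4,1] (faults so far: 5)
  step 7: ref 1 -> HIT, frames=[4,1] (faults so far: 5)
  step 8: ref 1 -> HIT, frames=[4,1] (faults so far: 5)
  step 9: ref 1 -> HIT, frames=[4,1] (faults so far: 5)
  step 10: ref 4 -> HIT, frames=[4,1] (faults so far: 5)
  step 11: ref 1 -> HIT, frames=[4,1] (faults so far: 5)
  step 12: ref 1 -> HIT, frames=[4,1] (faults so far: 5)
  step 13: ref 2 -> FAULT, evict 1, frames=[4,2] (faults so far: 6)
  step 14: ref 2 -> HIT, frames=[4,2] (faults so far: 6)
  step 15: ref 2 -> HIT, frames=[4,2] (faults so far: 6)
  Optimal total faults: 6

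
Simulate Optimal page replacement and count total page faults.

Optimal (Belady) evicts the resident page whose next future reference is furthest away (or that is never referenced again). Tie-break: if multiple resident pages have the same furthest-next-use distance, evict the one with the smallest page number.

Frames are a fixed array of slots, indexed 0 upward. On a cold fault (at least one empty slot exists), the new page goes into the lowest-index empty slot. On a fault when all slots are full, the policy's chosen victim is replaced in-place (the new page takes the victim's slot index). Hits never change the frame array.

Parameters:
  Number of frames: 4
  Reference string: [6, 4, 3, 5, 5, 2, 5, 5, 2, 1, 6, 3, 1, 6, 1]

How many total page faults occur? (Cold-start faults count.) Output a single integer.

Step 0: ref 6 → FAULT, frames=[6,-,-,-]
Step 1: ref 4 → FAULT, frames=[6,4,-,-]
Step 2: ref 3 → FAULT, frames=[6,4,3,-]
Step 3: ref 5 → FAULT, frames=[6,4,3,5]
Step 4: ref 5 → HIT, frames=[6,4,3,5]
Step 5: ref 2 → FAULT (evict 4), frames=[6,2,3,5]
Step 6: ref 5 → HIT, frames=[6,2,3,5]
Step 7: ref 5 → HIT, frames=[6,2,3,5]
Step 8: ref 2 → HIT, frames=[6,2,3,5]
Step 9: ref 1 → FAULT (evict 2), frames=[6,1,3,5]
Step 10: ref 6 → HIT, frames=[6,1,3,5]
Step 11: ref 3 → HIT, frames=[6,1,3,5]
Step 12: ref 1 → HIT, frames=[6,1,3,5]
Step 13: ref 6 → HIT, frames=[6,1,3,5]
Step 14: ref 1 → HIT, frames=[6,1,3,5]
Total faults: 6

Answer: 6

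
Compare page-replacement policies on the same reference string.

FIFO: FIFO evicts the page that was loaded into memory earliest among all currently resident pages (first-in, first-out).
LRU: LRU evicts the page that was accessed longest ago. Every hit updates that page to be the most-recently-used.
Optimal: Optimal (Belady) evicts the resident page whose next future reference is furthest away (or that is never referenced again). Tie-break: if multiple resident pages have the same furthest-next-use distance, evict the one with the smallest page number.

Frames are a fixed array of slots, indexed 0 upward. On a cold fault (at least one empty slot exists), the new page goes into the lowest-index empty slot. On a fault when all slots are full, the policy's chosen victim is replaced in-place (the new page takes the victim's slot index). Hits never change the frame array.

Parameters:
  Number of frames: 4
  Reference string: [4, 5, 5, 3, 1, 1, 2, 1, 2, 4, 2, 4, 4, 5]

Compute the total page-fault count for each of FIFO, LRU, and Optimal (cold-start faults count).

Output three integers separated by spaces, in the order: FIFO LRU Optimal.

--- FIFO ---
  step 0: ref 4 -> FAULT, frames=[4,-,-,-] (faults so far: 1)
  step 1: ref 5 -> FAULT, frames=[4,5,-,-] (faults so far: 2)
  step 2: ref 5 -> HIT, frames=[4,5,-,-] (faults so far: 2)
  step 3: ref 3 -> FAULT, frames=[4,5,3,-] (faults so far: 3)
  step 4: ref 1 -> FAULT, frames=[4,5,3,1] (faults so far: 4)
  step 5: ref 1 -> HIT, frames=[4,5,3,1] (faults so far: 4)
  step 6: ref 2 -> FAULT, evict 4, frames=[2,5,3,1] (faults so far: 5)
  step 7: ref 1 -> HIT, frames=[2,5,3,1] (faults so far: 5)
  step 8: ref 2 -> HIT, frames=[2,5,3,1] (faults so far: 5)
  step 9: ref 4 -> FAULT, evict 5, frames=[2,4,3,1] (faults so far: 6)
  step 10: ref 2 -> HIT, frames=[2,4,3,1] (faults so far: 6)
  step 11: ref 4 -> HIT, frames=[2,4,3,1] (faults so far: 6)
  step 12: ref 4 -> HIT, frames=[2,4,3,1] (faults so far: 6)
  step 13: ref 5 -> FAULT, evict 3, frames=[2,4,5,1] (faults so far: 7)
  FIFO total faults: 7
--- LRU ---
  step 0: ref 4 -> FAULT, frames=[4,-,-,-] (faults so far: 1)
  step 1: ref 5 -> FAULT, frames=[4,5,-,-] (faults so far: 2)
  step 2: ref 5 -> HIT, frames=[4,5,-,-] (faults so far: 2)
  step 3: ref 3 -> FAULT, frames=[4,5,3,-] (faults so far: 3)
  step 4: ref 1 -> FAULT, frames=[4,5,3,1] (faults so far: 4)
  step 5: ref 1 -> HIT, frames=[4,5,3,1] (faults so far: 4)
  step 6: ref 2 -> FAULT, evict 4, frames=[2,5,3,1] (faults so far: 5)
  step 7: ref 1 -> HIT, frames=[2,5,3,1] (faults so far: 5)
  step 8: ref 2 -> HIT, frames=[2,5,3,1] (faults so far: 5)
  step 9: ref 4 -> FAULT, evict 5, frames=[2,4,3,1] (faults so far: 6)
  step 10: ref 2 -> HIT, frames=[2,4,3,1] (faults so far: 6)
  step 11: ref 4 -> HIT, frames=[2,4,3,1] (faults so far: 6)
  step 12: ref 4 -> HIT, frames=[2,4,3,1] (faults so far: 6)
  step 13: ref 5 -> FAULT, evict 3, frames=[2,4,5,1] (faults so far: 7)
  LRU total faults: 7
--- Optimal ---
  step 0: ref 4 -> FAULT, frames=[4,-,-,-] (faults so far: 1)
  step 1: ref 5 -> FAULT, frames=[4,5,-,-] (faults so far: 2)
  step 2: ref 5 -> HIT, frames=[4,5,-,-] (faults so far: 2)
  step 3: ref 3 -> FAULT, frames=[4,5,3,-] (faults so far: 3)
  step 4: ref 1 -> FAULT, frames=[4,5,3,1] (faults so far: 4)
  step 5: ref 1 -> HIT, frames=[4,5,3,1] (faults so far: 4)
  step 6: ref 2 -> FAULT, evict 3, frames=[4,5,2,1] (faults so far: 5)
  step 7: ref 1 -> HIT, frames=[4,5,2,1] (faults so far: 5)
  step 8: ref 2 -> HIT, frames=[4,5,2,1] (faults so far: 5)
  step 9: ref 4 -> HIT, frames=[4,5,2,1] (faults so far: 5)
  step 10: ref 2 -> HIT, frames=[4,5,2,1] (faults so far: 5)
  step 11: ref 4 -> HIT, frames=[4,5,2,1] (faults so far: 5)
  step 12: ref 4 -> HIT, frames=[4,5,2,1] (faults so far: 5)
  step 13: ref 5 -> HIT, frames=[4,5,2,1] (faults so far: 5)
  Optimal total faults: 5

Answer: 7 7 5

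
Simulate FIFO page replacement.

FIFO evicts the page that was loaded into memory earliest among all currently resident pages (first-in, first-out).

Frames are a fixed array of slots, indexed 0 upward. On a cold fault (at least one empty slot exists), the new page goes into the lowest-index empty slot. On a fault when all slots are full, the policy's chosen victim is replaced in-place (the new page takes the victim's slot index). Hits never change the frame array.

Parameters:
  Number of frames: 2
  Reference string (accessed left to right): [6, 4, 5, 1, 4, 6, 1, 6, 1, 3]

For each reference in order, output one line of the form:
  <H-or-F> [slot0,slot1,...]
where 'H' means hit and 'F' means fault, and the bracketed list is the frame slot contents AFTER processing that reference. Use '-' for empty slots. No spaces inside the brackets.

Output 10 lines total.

F [6,-]
F [6,4]
F [5,4]
F [5,1]
F [4,1]
F [4,6]
F [1,6]
H [1,6]
H [1,6]
F [1,3]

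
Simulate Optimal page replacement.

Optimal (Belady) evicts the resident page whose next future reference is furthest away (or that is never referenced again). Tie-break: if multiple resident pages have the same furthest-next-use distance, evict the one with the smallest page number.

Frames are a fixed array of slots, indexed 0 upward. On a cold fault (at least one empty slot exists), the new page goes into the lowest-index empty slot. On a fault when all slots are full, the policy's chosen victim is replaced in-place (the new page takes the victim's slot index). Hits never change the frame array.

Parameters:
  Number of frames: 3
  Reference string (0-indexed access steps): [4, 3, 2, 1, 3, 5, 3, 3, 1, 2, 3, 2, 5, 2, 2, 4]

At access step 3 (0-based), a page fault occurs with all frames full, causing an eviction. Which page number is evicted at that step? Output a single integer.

Answer: 4

Derivation:
Step 0: ref 4 -> FAULT, frames=[4,-,-]
Step 1: ref 3 -> FAULT, frames=[4,3,-]
Step 2: ref 2 -> FAULT, frames=[4,3,2]
Step 3: ref 1 -> FAULT, evict 4, frames=[1,3,2]
At step 3: evicted page 4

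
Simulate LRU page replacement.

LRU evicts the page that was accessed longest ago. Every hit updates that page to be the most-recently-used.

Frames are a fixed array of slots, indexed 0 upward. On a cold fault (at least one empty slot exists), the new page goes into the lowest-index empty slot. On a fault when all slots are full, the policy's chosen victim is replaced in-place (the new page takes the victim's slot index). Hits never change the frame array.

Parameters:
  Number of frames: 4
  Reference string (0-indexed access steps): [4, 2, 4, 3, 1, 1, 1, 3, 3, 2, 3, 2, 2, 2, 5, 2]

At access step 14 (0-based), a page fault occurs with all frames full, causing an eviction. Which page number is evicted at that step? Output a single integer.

Answer: 4

Derivation:
Step 0: ref 4 -> FAULT, frames=[4,-,-,-]
Step 1: ref 2 -> FAULT, frames=[4,2,-,-]
Step 2: ref 4 -> HIT, frames=[4,2,-,-]
Step 3: ref 3 -> FAULT, frames=[4,2,3,-]
Step 4: ref 1 -> FAULT, frames=[4,2,3,1]
Step 5: ref 1 -> HIT, frames=[4,2,3,1]
Step 6: ref 1 -> HIT, frames=[4,2,3,1]
Step 7: ref 3 -> HIT, frames=[4,2,3,1]
Step 8: ref 3 -> HIT, frames=[4,2,3,1]
Step 9: ref 2 -> HIT, frames=[4,2,3,1]
Step 10: ref 3 -> HIT, frames=[4,2,3,1]
Step 11: ref 2 -> HIT, frames=[4,2,3,1]
Step 12: ref 2 -> HIT, frames=[4,2,3,1]
Step 13: ref 2 -> HIT, frames=[4,2,3,1]
Step 14: ref 5 -> FAULT, evict 4, frames=[5,2,3,1]
At step 14: evicted page 4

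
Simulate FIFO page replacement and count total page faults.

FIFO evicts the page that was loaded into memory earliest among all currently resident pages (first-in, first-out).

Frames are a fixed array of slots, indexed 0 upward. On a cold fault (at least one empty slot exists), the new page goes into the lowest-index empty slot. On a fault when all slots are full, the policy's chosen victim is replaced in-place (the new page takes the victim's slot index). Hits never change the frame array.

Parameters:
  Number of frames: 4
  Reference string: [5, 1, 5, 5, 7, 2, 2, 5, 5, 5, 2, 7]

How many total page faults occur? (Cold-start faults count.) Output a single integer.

Step 0: ref 5 → FAULT, frames=[5,-,-,-]
Step 1: ref 1 → FAULT, frames=[5,1,-,-]
Step 2: ref 5 → HIT, frames=[5,1,-,-]
Step 3: ref 5 → HIT, frames=[5,1,-,-]
Step 4: ref 7 → FAULT, frames=[5,1,7,-]
Step 5: ref 2 → FAULT, frames=[5,1,7,2]
Step 6: ref 2 → HIT, frames=[5,1,7,2]
Step 7: ref 5 → HIT, frames=[5,1,7,2]
Step 8: ref 5 → HIT, frames=[5,1,7,2]
Step 9: ref 5 → HIT, frames=[5,1,7,2]
Step 10: ref 2 → HIT, frames=[5,1,7,2]
Step 11: ref 7 → HIT, frames=[5,1,7,2]
Total faults: 4

Answer: 4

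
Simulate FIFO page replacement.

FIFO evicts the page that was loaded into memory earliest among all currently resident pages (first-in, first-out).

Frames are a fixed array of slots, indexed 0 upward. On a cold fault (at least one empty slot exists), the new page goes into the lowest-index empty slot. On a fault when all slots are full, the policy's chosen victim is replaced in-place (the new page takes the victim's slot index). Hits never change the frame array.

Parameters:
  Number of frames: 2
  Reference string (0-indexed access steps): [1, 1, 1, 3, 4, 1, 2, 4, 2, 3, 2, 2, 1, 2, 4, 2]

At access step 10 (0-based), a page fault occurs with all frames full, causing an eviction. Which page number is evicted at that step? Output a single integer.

Step 0: ref 1 -> FAULT, frames=[1,-]
Step 1: ref 1 -> HIT, frames=[1,-]
Step 2: ref 1 -> HIT, frames=[1,-]
Step 3: ref 3 -> FAULT, frames=[1,3]
Step 4: ref 4 -> FAULT, evict 1, frames=[4,3]
Step 5: ref 1 -> FAULT, evict 3, frames=[4,1]
Step 6: ref 2 -> FAULT, evict 4, frames=[2,1]
Step 7: ref 4 -> FAULT, evict 1, frames=[2,4]
Step 8: ref 2 -> HIT, frames=[2,4]
Step 9: ref 3 -> FAULT, evict 2, frames=[3,4]
Step 10: ref 2 -> FAULT, evict 4, frames=[3,2]
At step 10: evicted page 4

Answer: 4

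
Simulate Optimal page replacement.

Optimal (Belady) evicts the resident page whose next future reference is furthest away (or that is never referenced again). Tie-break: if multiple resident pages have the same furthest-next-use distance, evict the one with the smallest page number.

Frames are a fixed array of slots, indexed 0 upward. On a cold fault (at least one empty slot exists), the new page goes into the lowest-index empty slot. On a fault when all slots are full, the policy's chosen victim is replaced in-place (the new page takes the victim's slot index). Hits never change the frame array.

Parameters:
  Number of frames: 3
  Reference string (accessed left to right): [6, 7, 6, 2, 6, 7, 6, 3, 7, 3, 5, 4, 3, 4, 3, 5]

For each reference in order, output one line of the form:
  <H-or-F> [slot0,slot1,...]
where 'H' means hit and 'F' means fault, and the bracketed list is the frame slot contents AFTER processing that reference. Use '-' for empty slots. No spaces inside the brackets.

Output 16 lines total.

F [6,-,-]
F [6,7,-]
H [6,7,-]
F [6,7,2]
H [6,7,2]
H [6,7,2]
H [6,7,2]
F [6,7,3]
H [6,7,3]
H [6,7,3]
F [5,7,3]
F [5,4,3]
H [5,4,3]
H [5,4,3]
H [5,4,3]
H [5,4,3]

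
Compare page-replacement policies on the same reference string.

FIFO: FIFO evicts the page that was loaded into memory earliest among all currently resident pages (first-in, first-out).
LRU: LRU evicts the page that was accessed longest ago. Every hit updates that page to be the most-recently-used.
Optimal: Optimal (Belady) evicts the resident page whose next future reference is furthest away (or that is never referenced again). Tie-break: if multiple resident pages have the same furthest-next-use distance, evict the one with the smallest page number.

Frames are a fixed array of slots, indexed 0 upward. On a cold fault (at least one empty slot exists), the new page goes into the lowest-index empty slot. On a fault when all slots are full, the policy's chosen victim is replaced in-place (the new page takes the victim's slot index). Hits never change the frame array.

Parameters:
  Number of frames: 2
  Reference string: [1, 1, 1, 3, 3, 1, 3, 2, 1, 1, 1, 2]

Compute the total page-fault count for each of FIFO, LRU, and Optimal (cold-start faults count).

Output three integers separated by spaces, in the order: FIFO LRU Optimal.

--- FIFO ---
  step 0: ref 1 -> FAULT, frames=[1,-] (faults so far: 1)
  step 1: ref 1 -> HIT, frames=[1,-] (faults so far: 1)
  step 2: ref 1 -> HIT, frames=[1,-] (faults so far: 1)
  step 3: ref 3 -> FAULT, frames=[1,3] (faults so far: 2)
  step 4: ref 3 -> HIT, frames=[1,3] (faults so far: 2)
  step 5: ref 1 -> HIT, frames=[1,3] (faults so far: 2)
  step 6: ref 3 -> HIT, frames=[1,3] (faults so far: 2)
  step 7: ref 2 -> FAULT, evict 1, frames=[2,3] (faults so far: 3)
  step 8: ref 1 -> FAULT, evict 3, frames=[2,1] (faults so far: 4)
  step 9: ref 1 -> HIT, frames=[2,1] (faults so far: 4)
  step 10: ref 1 -> HIT, frames=[2,1] (faults so far: 4)
  step 11: ref 2 -> HIT, frames=[2,1] (faults so far: 4)
  FIFO total faults: 4
--- LRU ---
  step 0: ref 1 -> FAULT, frames=[1,-] (faults so far: 1)
  step 1: ref 1 -> HIT, frames=[1,-] (faults so far: 1)
  step 2: ref 1 -> HIT, frames=[1,-] (faults so far: 1)
  step 3: ref 3 -> FAULT, frames=[1,3] (faults so far: 2)
  step 4: ref 3 -> HIT, frames=[1,3] (faults so far: 2)
  step 5: ref 1 -> HIT, frames=[1,3] (faults so far: 2)
  step 6: ref 3 -> HIT, frames=[1,3] (faults so far: 2)
  step 7: ref 2 -> FAULT, evict 1, frames=[2,3] (faults so far: 3)
  step 8: ref 1 -> FAULT, evict 3, frames=[2,1] (faults so far: 4)
  step 9: ref 1 -> HIT, frames=[2,1] (faults so far: 4)
  step 10: ref 1 -> HIT, frames=[2,1] (faults so far: 4)
  step 11: ref 2 -> HIT, frames=[2,1] (faults so far: 4)
  LRU total faults: 4
--- Optimal ---
  step 0: ref 1 -> FAULT, frames=[1,-] (faults so far: 1)
  step 1: ref 1 -> HIT, frames=[1,-] (faults so far: 1)
  step 2: ref 1 -> HIT, frames=[1,-] (faults so far: 1)
  step 3: ref 3 -> FAULT, frames=[1,3] (faults so far: 2)
  step 4: ref 3 -> HIT, frames=[1,3] (faults so far: 2)
  step 5: ref 1 -> HIT, frames=[1,3] (faults so far: 2)
  step 6: ref 3 -> HIT, frames=[1,3] (faults so far: 2)
  step 7: ref 2 -> FAULT, evict 3, frames=[1,2] (faults so far: 3)
  step 8: ref 1 -> HIT, frames=[1,2] (faults so far: 3)
  step 9: ref 1 -> HIT, frames=[1,2] (faults so far: 3)
  step 10: ref 1 -> HIT, frames=[1,2] (faults so far: 3)
  step 11: ref 2 -> HIT, frames=[1,2] (faults so far: 3)
  Optimal total faults: 3

Answer: 4 4 3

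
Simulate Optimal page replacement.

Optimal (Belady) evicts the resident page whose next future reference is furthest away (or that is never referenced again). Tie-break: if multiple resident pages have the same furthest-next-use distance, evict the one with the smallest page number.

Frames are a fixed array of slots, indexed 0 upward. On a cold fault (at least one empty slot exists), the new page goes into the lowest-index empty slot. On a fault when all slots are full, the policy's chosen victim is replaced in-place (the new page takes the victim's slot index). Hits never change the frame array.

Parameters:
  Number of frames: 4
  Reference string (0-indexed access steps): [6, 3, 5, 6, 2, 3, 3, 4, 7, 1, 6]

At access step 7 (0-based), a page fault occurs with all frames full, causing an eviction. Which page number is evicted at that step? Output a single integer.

Answer: 2

Derivation:
Step 0: ref 6 -> FAULT, frames=[6,-,-,-]
Step 1: ref 3 -> FAULT, frames=[6,3,-,-]
Step 2: ref 5 -> FAULT, frames=[6,3,5,-]
Step 3: ref 6 -> HIT, frames=[6,3,5,-]
Step 4: ref 2 -> FAULT, frames=[6,3,5,2]
Step 5: ref 3 -> HIT, frames=[6,3,5,2]
Step 6: ref 3 -> HIT, frames=[6,3,5,2]
Step 7: ref 4 -> FAULT, evict 2, frames=[6,3,5,4]
At step 7: evicted page 2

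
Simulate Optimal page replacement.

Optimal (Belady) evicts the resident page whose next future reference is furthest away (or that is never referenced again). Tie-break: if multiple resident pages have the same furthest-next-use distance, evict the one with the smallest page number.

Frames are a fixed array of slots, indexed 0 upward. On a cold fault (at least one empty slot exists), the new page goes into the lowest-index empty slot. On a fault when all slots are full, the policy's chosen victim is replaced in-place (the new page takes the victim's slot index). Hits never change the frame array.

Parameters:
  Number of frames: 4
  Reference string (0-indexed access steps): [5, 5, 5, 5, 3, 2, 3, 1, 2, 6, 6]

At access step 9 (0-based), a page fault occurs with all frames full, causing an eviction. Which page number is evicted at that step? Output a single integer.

Step 0: ref 5 -> FAULT, frames=[5,-,-,-]
Step 1: ref 5 -> HIT, frames=[5,-,-,-]
Step 2: ref 5 -> HIT, frames=[5,-,-,-]
Step 3: ref 5 -> HIT, frames=[5,-,-,-]
Step 4: ref 3 -> FAULT, frames=[5,3,-,-]
Step 5: ref 2 -> FAULT, frames=[5,3,2,-]
Step 6: ref 3 -> HIT, frames=[5,3,2,-]
Step 7: ref 1 -> FAULT, frames=[5,3,2,1]
Step 8: ref 2 -> HIT, frames=[5,3,2,1]
Step 9: ref 6 -> FAULT, evict 1, frames=[5,3,2,6]
At step 9: evicted page 1

Answer: 1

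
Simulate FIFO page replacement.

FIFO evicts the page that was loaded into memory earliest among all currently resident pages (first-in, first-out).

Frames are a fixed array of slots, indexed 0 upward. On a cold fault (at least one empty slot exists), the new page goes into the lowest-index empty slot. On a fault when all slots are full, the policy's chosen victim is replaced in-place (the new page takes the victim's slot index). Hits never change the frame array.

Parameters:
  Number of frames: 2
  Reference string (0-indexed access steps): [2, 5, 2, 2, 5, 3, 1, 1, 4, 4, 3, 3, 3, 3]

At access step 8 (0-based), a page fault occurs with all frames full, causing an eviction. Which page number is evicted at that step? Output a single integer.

Step 0: ref 2 -> FAULT, frames=[2,-]
Step 1: ref 5 -> FAULT, frames=[2,5]
Step 2: ref 2 -> HIT, frames=[2,5]
Step 3: ref 2 -> HIT, frames=[2,5]
Step 4: ref 5 -> HIT, frames=[2,5]
Step 5: ref 3 -> FAULT, evict 2, frames=[3,5]
Step 6: ref 1 -> FAULT, evict 5, frames=[3,1]
Step 7: ref 1 -> HIT, frames=[3,1]
Step 8: ref 4 -> FAULT, evict 3, frames=[4,1]
At step 8: evicted page 3

Answer: 3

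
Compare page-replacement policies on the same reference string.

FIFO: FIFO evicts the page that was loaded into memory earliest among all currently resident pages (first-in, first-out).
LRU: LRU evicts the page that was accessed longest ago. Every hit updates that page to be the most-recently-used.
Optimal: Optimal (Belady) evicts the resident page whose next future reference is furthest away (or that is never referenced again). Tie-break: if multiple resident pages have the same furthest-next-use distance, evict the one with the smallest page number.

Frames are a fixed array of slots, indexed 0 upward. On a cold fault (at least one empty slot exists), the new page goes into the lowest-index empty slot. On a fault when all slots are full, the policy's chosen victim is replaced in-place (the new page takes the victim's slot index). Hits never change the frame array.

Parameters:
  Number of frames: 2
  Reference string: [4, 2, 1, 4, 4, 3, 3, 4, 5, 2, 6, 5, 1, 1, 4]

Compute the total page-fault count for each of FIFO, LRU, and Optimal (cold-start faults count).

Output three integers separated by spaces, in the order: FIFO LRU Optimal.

Answer: 11 11 9

Derivation:
--- FIFO ---
  step 0: ref 4 -> FAULT, frames=[4,-] (faults so far: 1)
  step 1: ref 2 -> FAULT, frames=[4,2] (faults so far: 2)
  step 2: ref 1 -> FAULT, evict 4, frames=[1,2] (faults so far: 3)
  step 3: ref 4 -> FAULT, evict 2, frames=[1,4] (faults so far: 4)
  step 4: ref 4 -> HIT, frames=[1,4] (faults so far: 4)
  step 5: ref 3 -> FAULT, evict 1, frames=[3,4] (faults so far: 5)
  step 6: ref 3 -> HIT, frames=[3,4] (faults so far: 5)
  step 7: ref 4 -> HIT, frames=[3,4] (faults so far: 5)
  step 8: ref 5 -> FAULT, evict 4, frames=[3,5] (faults so far: 6)
  step 9: ref 2 -> FAULT, evict 3, frames=[2,5] (faults so far: 7)
  step 10: ref 6 -> FAULT, evict 5, frames=[2,6] (faults so far: 8)
  step 11: ref 5 -> FAULT, evict 2, frames=[5,6] (faults so far: 9)
  step 12: ref 1 -> FAULT, evict 6, frames=[5,1] (faults so far: 10)
  step 13: ref 1 -> HIT, frames=[5,1] (faults so far: 10)
  step 14: ref 4 -> FAULT, evict 5, frames=[4,1] (faults so far: 11)
  FIFO total faults: 11
--- LRU ---
  step 0: ref 4 -> FAULT, frames=[4,-] (faults so far: 1)
  step 1: ref 2 -> FAULT, frames=[4,2] (faults so far: 2)
  step 2: ref 1 -> FAULT, evict 4, frames=[1,2] (faults so far: 3)
  step 3: ref 4 -> FAULT, evict 2, frames=[1,4] (faults so far: 4)
  step 4: ref 4 -> HIT, frames=[1,4] (faults so far: 4)
  step 5: ref 3 -> FAULT, evict 1, frames=[3,4] (faults so far: 5)
  step 6: ref 3 -> HIT, frames=[3,4] (faults so far: 5)
  step 7: ref 4 -> HIT, frames=[3,4] (faults so far: 5)
  step 8: ref 5 -> FAULT, evict 3, frames=[5,4] (faults so far: 6)
  step 9: ref 2 -> FAULT, evict 4, frames=[5,2] (faults so far: 7)
  step 10: ref 6 -> FAULT, evict 5, frames=[6,2] (faults so far: 8)
  step 11: ref 5 -> FAULT, evict 2, frames=[6,5] (faults so far: 9)
  step 12: ref 1 -> FAULT, evict 6, frames=[1,5] (faults so far: 10)
  step 13: ref 1 -> HIT, frames=[1,5] (faults so far: 10)
  step 14: ref 4 -> FAULT, evict 5, frames=[1,4] (faults so far: 11)
  LRU total faults: 11
--- Optimal ---
  step 0: ref 4 -> FAULT, frames=[4,-] (faults so far: 1)
  step 1: ref 2 -> FAULT, frames=[4,2] (faults so far: 2)
  step 2: ref 1 -> FAULT, evict 2, frames=[4,1] (faults so far: 3)
  step 3: ref 4 -> HIT, frames=[4,1] (faults so far: 3)
  step 4: ref 4 -> HIT, frames=[4,1] (faults so far: 3)
  step 5: ref 3 -> FAULT, evict 1, frames=[4,3] (faults so far: 4)
  step 6: ref 3 -> HIT, frames=[4,3] (faults so far: 4)
  step 7: ref 4 -> HIT, frames=[4,3] (faults so far: 4)
  step 8: ref 5 -> FAULT, evict 3, frames=[4,5] (faults so far: 5)
  step 9: ref 2 -> FAULT, evict 4, frames=[2,5] (faults so far: 6)
  step 10: ref 6 -> FAULT, evict 2, frames=[6,5] (faults so far: 7)
  step 11: ref 5 -> HIT, frames=[6,5] (faults so far: 7)
  step 12: ref 1 -> FAULT, evict 5, frames=[6,1] (faults so far: 8)
  step 13: ref 1 -> HIT, frames=[6,1] (faults so far: 8)
  step 14: ref 4 -> FAULT, evict 1, frames=[6,4] (faults so far: 9)
  Optimal total faults: 9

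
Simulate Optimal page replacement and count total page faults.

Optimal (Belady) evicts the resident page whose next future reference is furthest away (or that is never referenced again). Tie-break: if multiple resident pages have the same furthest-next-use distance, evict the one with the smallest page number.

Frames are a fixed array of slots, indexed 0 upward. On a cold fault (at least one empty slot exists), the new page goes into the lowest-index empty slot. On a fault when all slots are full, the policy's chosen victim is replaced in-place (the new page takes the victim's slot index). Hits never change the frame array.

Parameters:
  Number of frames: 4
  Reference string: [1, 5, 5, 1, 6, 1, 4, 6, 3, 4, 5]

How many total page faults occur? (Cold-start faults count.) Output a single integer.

Step 0: ref 1 → FAULT, frames=[1,-,-,-]
Step 1: ref 5 → FAULT, frames=[1,5,-,-]
Step 2: ref 5 → HIT, frames=[1,5,-,-]
Step 3: ref 1 → HIT, frames=[1,5,-,-]
Step 4: ref 6 → FAULT, frames=[1,5,6,-]
Step 5: ref 1 → HIT, frames=[1,5,6,-]
Step 6: ref 4 → FAULT, frames=[1,5,6,4]
Step 7: ref 6 → HIT, frames=[1,5,6,4]
Step 8: ref 3 → FAULT (evict 1), frames=[3,5,6,4]
Step 9: ref 4 → HIT, frames=[3,5,6,4]
Step 10: ref 5 → HIT, frames=[3,5,6,4]
Total faults: 5

Answer: 5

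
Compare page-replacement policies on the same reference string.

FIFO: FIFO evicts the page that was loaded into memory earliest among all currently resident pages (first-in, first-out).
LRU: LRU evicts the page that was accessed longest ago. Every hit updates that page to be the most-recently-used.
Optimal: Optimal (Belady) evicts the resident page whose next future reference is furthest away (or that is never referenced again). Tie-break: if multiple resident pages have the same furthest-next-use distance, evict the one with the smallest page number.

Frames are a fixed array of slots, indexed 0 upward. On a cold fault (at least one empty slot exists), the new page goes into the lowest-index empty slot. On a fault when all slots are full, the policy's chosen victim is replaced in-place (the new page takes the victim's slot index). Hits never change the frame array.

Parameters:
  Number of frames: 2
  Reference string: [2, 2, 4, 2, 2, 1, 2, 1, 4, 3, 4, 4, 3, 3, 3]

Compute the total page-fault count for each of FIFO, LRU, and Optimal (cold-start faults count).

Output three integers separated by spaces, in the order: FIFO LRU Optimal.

Answer: 6 5 5

Derivation:
--- FIFO ---
  step 0: ref 2 -> FAULT, frames=[2,-] (faults so far: 1)
  step 1: ref 2 -> HIT, frames=[2,-] (faults so far: 1)
  step 2: ref 4 -> FAULT, frames=[2,4] (faults so far: 2)
  step 3: ref 2 -> HIT, frames=[2,4] (faults so far: 2)
  step 4: ref 2 -> HIT, frames=[2,4] (faults so far: 2)
  step 5: ref 1 -> FAULT, evict 2, frames=[1,4] (faults so far: 3)
  step 6: ref 2 -> FAULT, evict 4, frames=[1,2] (faults so far: 4)
  step 7: ref 1 -> HIT, frames=[1,2] (faults so far: 4)
  step 8: ref 4 -> FAULT, evict 1, frames=[4,2] (faults so far: 5)
  step 9: ref 3 -> FAULT, evict 2, frames=[4,3] (faults so far: 6)
  step 10: ref 4 -> HIT, frames=[4,3] (faults so far: 6)
  step 11: ref 4 -> HIT, frames=[4,3] (faults so far: 6)
  step 12: ref 3 -> HIT, frames=[4,3] (faults so far: 6)
  step 13: ref 3 -> HIT, frames=[4,3] (faults so far: 6)
  step 14: ref 3 -> HIT, frames=[4,3] (faults so far: 6)
  FIFO total faults: 6
--- LRU ---
  step 0: ref 2 -> FAULT, frames=[2,-] (faults so far: 1)
  step 1: ref 2 -> HIT, frames=[2,-] (faults so far: 1)
  step 2: ref 4 -> FAULT, frames=[2,4] (faults so far: 2)
  step 3: ref 2 -> HIT, frames=[2,4] (faults so far: 2)
  step 4: ref 2 -> HIT, frames=[2,4] (faults so far: 2)
  step 5: ref 1 -> FAULT, evict 4, frames=[2,1] (faults so far: 3)
  step 6: ref 2 -> HIT, frames=[2,1] (faults so far: 3)
  step 7: ref 1 -> HIT, frames=[2,1] (faults so far: 3)
  step 8: ref 4 -> FAULT, evict 2, frames=[4,1] (faults so far: 4)
  step 9: ref 3 -> FAULT, evict 1, frames=[4,3] (faults so far: 5)
  step 10: ref 4 -> HIT, frames=[4,3] (faults so far: 5)
  step 11: ref 4 -> HIT, frames=[4,3] (faults so far: 5)
  step 12: ref 3 -> HIT, frames=[4,3] (faults so far: 5)
  step 13: ref 3 -> HIT, frames=[4,3] (faults so far: 5)
  step 14: ref 3 -> HIT, frames=[4,3] (faults so far: 5)
  LRU total faults: 5
--- Optimal ---
  step 0: ref 2 -> FAULT, frames=[2,-] (faults so far: 1)
  step 1: ref 2 -> HIT, frames=[2,-] (faults so far: 1)
  step 2: ref 4 -> FAULT, frames=[2,4] (faults so far: 2)
  step 3: ref 2 -> HIT, frames=[2,4] (faults so far: 2)
  step 4: ref 2 -> HIT, frames=[2,4] (faults so far: 2)
  step 5: ref 1 -> FAULT, evict 4, frames=[2,1] (faults so far: 3)
  step 6: ref 2 -> HIT, frames=[2,1] (faults so far: 3)
  step 7: ref 1 -> HIT, frames=[2,1] (faults so far: 3)
  step 8: ref 4 -> FAULT, evict 1, frames=[2,4] (faults so far: 4)
  step 9: ref 3 -> FAULT, evict 2, frames=[3,4] (faults so far: 5)
  step 10: ref 4 -> HIT, frames=[3,4] (faults so far: 5)
  step 11: ref 4 -> HIT, frames=[3,4] (faults so far: 5)
  step 12: ref 3 -> HIT, frames=[3,4] (faults so far: 5)
  step 13: ref 3 -> HIT, frames=[3,4] (faults so far: 5)
  step 14: ref 3 -> HIT, frames=[3,4] (faults so far: 5)
  Optimal total faults: 5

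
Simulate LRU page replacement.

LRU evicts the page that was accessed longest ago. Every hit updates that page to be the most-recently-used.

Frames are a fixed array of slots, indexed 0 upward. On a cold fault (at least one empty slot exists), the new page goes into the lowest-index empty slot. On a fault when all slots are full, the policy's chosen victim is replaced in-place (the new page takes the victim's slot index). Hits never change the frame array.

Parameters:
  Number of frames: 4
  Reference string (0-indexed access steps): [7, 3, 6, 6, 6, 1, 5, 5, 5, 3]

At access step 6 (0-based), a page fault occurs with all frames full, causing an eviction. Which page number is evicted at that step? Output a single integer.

Answer: 7

Derivation:
Step 0: ref 7 -> FAULT, frames=[7,-,-,-]
Step 1: ref 3 -> FAULT, frames=[7,3,-,-]
Step 2: ref 6 -> FAULT, frames=[7,3,6,-]
Step 3: ref 6 -> HIT, frames=[7,3,6,-]
Step 4: ref 6 -> HIT, frames=[7,3,6,-]
Step 5: ref 1 -> FAULT, frames=[7,3,6,1]
Step 6: ref 5 -> FAULT, evict 7, frames=[5,3,6,1]
At step 6: evicted page 7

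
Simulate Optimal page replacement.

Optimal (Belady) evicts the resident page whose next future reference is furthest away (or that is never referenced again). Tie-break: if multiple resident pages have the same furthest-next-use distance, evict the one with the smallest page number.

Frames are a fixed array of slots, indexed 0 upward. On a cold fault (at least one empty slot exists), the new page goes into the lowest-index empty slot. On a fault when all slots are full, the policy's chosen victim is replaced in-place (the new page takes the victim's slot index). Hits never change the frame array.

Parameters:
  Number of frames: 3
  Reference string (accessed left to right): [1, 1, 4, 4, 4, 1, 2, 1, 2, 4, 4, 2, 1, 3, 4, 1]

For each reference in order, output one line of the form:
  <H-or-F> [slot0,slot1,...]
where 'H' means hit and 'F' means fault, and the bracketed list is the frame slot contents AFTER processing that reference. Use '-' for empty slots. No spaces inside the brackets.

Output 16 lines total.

F [1,-,-]
H [1,-,-]
F [1,4,-]
H [1,4,-]
H [1,4,-]
H [1,4,-]
F [1,4,2]
H [1,4,2]
H [1,4,2]
H [1,4,2]
H [1,4,2]
H [1,4,2]
H [1,4,2]
F [1,4,3]
H [1,4,3]
H [1,4,3]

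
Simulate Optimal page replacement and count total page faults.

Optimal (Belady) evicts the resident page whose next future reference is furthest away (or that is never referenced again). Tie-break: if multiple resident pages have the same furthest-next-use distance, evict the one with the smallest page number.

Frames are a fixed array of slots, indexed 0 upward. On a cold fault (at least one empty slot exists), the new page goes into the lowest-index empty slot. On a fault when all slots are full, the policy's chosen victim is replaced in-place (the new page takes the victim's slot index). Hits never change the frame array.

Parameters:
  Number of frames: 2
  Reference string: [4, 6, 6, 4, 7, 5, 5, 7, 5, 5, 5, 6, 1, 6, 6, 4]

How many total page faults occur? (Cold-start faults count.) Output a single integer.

Answer: 7

Derivation:
Step 0: ref 4 → FAULT, frames=[4,-]
Step 1: ref 6 → FAULT, frames=[4,6]
Step 2: ref 6 → HIT, frames=[4,6]
Step 3: ref 4 → HIT, frames=[4,6]
Step 4: ref 7 → FAULT (evict 4), frames=[7,6]
Step 5: ref 5 → FAULT (evict 6), frames=[7,5]
Step 6: ref 5 → HIT, frames=[7,5]
Step 7: ref 7 → HIT, frames=[7,5]
Step 8: ref 5 → HIT, frames=[7,5]
Step 9: ref 5 → HIT, frames=[7,5]
Step 10: ref 5 → HIT, frames=[7,5]
Step 11: ref 6 → FAULT (evict 5), frames=[7,6]
Step 12: ref 1 → FAULT (evict 7), frames=[1,6]
Step 13: ref 6 → HIT, frames=[1,6]
Step 14: ref 6 → HIT, frames=[1,6]
Step 15: ref 4 → FAULT (evict 1), frames=[4,6]
Total faults: 7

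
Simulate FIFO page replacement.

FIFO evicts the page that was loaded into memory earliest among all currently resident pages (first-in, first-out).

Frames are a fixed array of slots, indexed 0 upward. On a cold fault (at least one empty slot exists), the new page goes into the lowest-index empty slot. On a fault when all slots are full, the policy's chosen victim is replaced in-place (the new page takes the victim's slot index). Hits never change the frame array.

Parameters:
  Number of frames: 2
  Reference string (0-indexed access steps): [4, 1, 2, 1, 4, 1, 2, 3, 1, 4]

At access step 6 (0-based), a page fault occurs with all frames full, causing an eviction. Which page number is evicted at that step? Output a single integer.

Step 0: ref 4 -> FAULT, frames=[4,-]
Step 1: ref 1 -> FAULT, frames=[4,1]
Step 2: ref 2 -> FAULT, evict 4, frames=[2,1]
Step 3: ref 1 -> HIT, frames=[2,1]
Step 4: ref 4 -> FAULT, evict 1, frames=[2,4]
Step 5: ref 1 -> FAULT, evict 2, frames=[1,4]
Step 6: ref 2 -> FAULT, evict 4, frames=[1,2]
At step 6: evicted page 4

Answer: 4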